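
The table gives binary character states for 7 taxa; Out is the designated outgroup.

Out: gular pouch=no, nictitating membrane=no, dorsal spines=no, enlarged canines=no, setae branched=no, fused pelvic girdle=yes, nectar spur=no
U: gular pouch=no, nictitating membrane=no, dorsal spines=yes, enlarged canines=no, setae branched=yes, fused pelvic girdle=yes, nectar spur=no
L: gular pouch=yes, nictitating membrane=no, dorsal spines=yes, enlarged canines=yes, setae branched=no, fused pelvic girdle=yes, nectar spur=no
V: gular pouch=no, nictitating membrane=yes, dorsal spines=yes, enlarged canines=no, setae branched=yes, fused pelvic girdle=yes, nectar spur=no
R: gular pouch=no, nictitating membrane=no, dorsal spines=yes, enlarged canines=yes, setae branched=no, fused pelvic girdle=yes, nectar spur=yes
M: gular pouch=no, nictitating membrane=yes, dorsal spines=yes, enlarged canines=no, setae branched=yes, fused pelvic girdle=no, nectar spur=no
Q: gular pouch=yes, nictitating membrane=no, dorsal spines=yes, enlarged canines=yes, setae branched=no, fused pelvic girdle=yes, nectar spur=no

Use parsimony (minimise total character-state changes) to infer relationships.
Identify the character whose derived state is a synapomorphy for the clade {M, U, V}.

Character polarity is set by the outgroup: the derived state is whichever differs from the outgroup's state, so for fused pelvic girdle the derived state is 'no', and for the remaining characters it is 'yes'.
Only L and Q show the derived state 'yes' for gular pouch, supporting them as a clade.
nictitating membrane (derived state 'yes') is shared by M and V — a synapomorphy uniting that clade.
dorsal spines (derived state 'yes') is shared by all ingroup taxa — unites the whole ingroup.
Only L, Q, and R show the derived state 'yes' for enlarged canines, supporting them as a clade.
setae branched: derived state 'yes' in M, U, and V only — synapomorphy for {M, U, V}.
fused pelvic girdle: derived state 'no' in M only — an autapomorphy, so it tells us nothing about relationships among taxa.
nectar spur: derived state 'yes' in R only — an autapomorphy, so it tells us nothing about relationships among taxa.
Most parsimonious ingroup topology: ((U,(V,M)),((L,Q),R)).
The clade {M, U, V} is supported by setae branched: its derived state 'yes' occurs in exactly those taxa and in no other taxon (including the outgroup).

setae branched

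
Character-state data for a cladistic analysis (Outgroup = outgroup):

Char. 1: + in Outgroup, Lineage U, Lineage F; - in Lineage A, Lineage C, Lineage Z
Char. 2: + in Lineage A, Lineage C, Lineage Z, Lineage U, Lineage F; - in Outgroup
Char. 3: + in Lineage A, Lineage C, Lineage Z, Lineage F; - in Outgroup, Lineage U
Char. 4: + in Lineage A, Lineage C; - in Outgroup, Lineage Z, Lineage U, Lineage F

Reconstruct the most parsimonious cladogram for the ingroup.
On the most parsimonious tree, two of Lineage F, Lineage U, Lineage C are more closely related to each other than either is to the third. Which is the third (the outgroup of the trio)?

Lineage U

Character polarity is set by the outgroup: the derived state is whichever differs from the outgroup's state, so for Char. 1 the derived state is '-', and for the remaining characters it is '+'.
Char. 1: derived state '-' in Lineage A, Lineage C, and Lineage Z only — synapomorphy for {Lineage A, Lineage C, Lineage Z}.
All ingroup taxa share the derived state '+' for Char. 2; it defines the ingroup but does not resolve relationships within it.
Char. 3 (derived state '+') is shared by Lineage A, Lineage C, Lineage F, and Lineage Z — a synapomorphy uniting that clade.
Char. 4: derived state '+' in Lineage A and Lineage C only — synapomorphy for {Lineage A, Lineage C}.
Most parsimonious ingroup topology: ((((Lineage A,Lineage C),Lineage Z),Lineage F),Lineage U).
Lineage F and Lineage C share a more recent common ancestor with each other than either does with Lineage U, so Lineage U is the least closely related of the three.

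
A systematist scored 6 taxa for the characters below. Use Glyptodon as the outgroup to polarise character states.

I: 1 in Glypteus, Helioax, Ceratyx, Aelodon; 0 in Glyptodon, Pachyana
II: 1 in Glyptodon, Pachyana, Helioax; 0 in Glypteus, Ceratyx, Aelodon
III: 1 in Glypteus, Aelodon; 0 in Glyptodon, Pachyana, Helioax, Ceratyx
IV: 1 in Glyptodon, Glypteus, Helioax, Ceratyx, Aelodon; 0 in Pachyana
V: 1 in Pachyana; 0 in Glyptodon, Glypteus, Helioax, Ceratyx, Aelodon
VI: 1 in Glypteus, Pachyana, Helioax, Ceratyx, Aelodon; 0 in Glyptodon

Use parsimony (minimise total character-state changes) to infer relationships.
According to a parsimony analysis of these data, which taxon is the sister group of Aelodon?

Character polarity is set by the outgroup: the derived state is whichever differs from the outgroup's state, so for II, IV the derived state is '0', and for the remaining characters it is '1'.
I (derived state '1') is shared by Aelodon, Ceratyx, Glypteus, and Helioax — a synapomorphy uniting that clade.
II (derived state '0') is shared by Aelodon, Ceratyx, and Glypteus — a synapomorphy uniting that clade.
III (derived state '1') is shared by Aelodon and Glypteus — a synapomorphy uniting that clade.
IV: derived state '0' in Pachyana only — an autapomorphy, so it tells us nothing about relationships among taxa.
V (derived state '1') is unique to Pachyana (autapomorphy; uninformative for grouping).
VI (derived state '1') is shared by all ingroup taxa — unites the whole ingroup.
Most parsimonious ingroup topology: ((((Glypteus,Aelodon),Ceratyx),Helioax),Pachyana).
Aelodon and Glypteus form a cherry on this tree, so they are sister taxa.

Glypteus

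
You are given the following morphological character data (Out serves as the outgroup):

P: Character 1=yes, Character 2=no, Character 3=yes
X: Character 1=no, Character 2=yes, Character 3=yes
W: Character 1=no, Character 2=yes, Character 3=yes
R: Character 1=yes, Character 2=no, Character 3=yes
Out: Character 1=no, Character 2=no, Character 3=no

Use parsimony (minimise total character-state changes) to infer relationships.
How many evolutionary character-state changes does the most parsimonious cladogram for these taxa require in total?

3

The outgroup has state 'no' for every character, so 'yes' is the derived state throughout.
Only P and R show the derived state 'yes' for Character 1, supporting them as a clade.
Character 2 (derived state 'yes') is shared by W and X — a synapomorphy uniting that clade.
Character 3 (derived state 'yes') is shared by all ingroup taxa — unites the whole ingroup.
Most parsimonious ingroup topology: ((W,X),(P,R)).
Changes per character on this tree: Character 1: 1; Character 2: 1; Character 3: 1.
Total = 3.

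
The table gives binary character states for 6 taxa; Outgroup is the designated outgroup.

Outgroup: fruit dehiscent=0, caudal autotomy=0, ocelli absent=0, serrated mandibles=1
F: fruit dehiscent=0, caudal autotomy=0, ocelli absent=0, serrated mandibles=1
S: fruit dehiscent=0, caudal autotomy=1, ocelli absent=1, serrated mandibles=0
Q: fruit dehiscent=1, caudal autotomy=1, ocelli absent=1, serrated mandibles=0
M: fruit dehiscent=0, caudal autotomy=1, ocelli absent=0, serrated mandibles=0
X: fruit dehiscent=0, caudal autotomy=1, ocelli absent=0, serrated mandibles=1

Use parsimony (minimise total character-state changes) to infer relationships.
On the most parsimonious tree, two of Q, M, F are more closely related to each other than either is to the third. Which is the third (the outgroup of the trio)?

Character polarity is set by the outgroup: the derived state is whichever differs from the outgroup's state, so for serrated mandibles the derived state is '0', and for the remaining characters it is '1'.
fruit dehiscent (derived state '1') is unique to Q (autapomorphy; uninformative for grouping).
Only M, Q, S, and X show the derived state '1' for caudal autotomy, supporting them as a clade.
ocelli absent: derived state '1' in Q and S only — synapomorphy for {Q, S}.
Only M, Q, and S show the derived state '0' for serrated mandibles, supporting them as a clade.
Most parsimonious ingroup topology: (F,(((S,Q),M),X)).
M and Q share a more recent common ancestor with each other than either does with F, so F is the least closely related of the three.

F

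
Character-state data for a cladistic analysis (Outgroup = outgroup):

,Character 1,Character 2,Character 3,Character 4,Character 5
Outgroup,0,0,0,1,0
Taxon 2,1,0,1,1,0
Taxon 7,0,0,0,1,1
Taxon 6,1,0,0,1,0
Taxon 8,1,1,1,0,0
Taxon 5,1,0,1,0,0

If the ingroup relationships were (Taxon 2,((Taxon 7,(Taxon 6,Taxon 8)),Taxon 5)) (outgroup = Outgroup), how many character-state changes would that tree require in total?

Map each character onto (Taxon 2,((Taxon 7,(Taxon 6,Taxon 8)),Taxon 5)) (rooted by Outgroup) and count the minimum state changes it requires (Fitch parsimony):
Character 1: 2; Character 2: 1; Character 3: 3; Character 4: 2; Character 5: 1.
Total tree length = 9.

9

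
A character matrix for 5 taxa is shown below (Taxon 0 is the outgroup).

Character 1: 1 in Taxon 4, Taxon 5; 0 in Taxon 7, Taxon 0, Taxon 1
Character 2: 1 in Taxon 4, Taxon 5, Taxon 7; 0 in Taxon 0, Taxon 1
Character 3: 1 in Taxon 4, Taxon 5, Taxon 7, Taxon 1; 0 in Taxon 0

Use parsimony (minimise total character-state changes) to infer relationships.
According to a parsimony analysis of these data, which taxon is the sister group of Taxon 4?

Taxon 5

The outgroup has state '0' for every character, so '1' is the derived state throughout.
Character 1 (derived state '1') is shared by Taxon 4 and Taxon 5 — a synapomorphy uniting that clade.
Only Taxon 4, Taxon 5, and Taxon 7 show the derived state '1' for Character 2, supporting them as a clade.
Character 3 (derived state '1') is shared by all ingroup taxa — unites the whole ingroup.
Most parsimonious ingroup topology: (((Taxon 4,Taxon 5),Taxon 7),Taxon 1).
Taxon 4 and Taxon 5 form a cherry on this tree, so they are sister taxa.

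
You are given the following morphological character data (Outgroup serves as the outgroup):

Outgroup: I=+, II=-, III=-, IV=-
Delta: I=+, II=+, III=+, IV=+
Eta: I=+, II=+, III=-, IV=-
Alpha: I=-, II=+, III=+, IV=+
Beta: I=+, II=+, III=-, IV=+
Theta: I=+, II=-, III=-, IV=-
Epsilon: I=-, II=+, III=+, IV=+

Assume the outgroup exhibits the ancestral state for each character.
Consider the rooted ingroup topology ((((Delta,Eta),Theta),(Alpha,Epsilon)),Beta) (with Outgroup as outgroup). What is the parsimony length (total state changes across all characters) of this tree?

Map each character onto ((((Delta,Eta),Theta),(Alpha,Epsilon)),Beta) (rooted by Outgroup) and count the minimum state changes it requires (Fitch parsimony):
I: 1; II: 2; III: 2; IV: 3.
Total tree length = 8.

8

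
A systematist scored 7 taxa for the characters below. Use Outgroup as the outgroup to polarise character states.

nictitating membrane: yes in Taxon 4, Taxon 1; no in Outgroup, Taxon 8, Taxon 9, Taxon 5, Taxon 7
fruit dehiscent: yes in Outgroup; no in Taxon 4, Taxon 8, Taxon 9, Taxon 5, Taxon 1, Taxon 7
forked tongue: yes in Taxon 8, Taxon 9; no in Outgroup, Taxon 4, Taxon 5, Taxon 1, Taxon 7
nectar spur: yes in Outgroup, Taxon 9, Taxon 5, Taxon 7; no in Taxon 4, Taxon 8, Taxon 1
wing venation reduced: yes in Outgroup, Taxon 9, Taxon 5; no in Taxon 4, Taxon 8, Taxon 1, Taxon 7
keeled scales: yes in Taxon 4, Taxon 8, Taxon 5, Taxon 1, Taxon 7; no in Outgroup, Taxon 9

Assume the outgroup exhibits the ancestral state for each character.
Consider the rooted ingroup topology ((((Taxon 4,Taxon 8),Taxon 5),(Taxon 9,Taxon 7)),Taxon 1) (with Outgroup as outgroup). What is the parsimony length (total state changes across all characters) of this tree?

12

Map each character onto ((((Taxon 4,Taxon 8),Taxon 5),(Taxon 9,Taxon 7)),Taxon 1) (rooted by Outgroup) and count the minimum state changes it requires (Fitch parsimony):
nictitating membrane: 2; fruit dehiscent: 1; forked tongue: 2; nectar spur: 2; wing venation reduced: 3; keeled scales: 2.
Total tree length = 12.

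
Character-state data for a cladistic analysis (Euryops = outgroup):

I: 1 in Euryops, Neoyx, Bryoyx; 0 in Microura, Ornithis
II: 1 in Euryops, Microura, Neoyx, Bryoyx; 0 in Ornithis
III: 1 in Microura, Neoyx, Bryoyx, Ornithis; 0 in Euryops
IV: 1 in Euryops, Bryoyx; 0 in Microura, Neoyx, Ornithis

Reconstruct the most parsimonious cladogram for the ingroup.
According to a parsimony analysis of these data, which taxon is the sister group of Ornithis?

Character polarity is set by the outgroup: the derived state is whichever differs from the outgroup's state, so for I, II, IV the derived state is '0', and for the remaining characters it is '1'.
I: derived state '0' in Microura and Ornithis only — synapomorphy for {Microura, Ornithis}.
II (derived state '0') is unique to Ornithis (autapomorphy; uninformative for grouping).
All ingroup taxa share the derived state '1' for III; it defines the ingroup but does not resolve relationships within it.
IV (derived state '0') is shared by Microura, Neoyx, and Ornithis — a synapomorphy uniting that clade.
Most parsimonious ingroup topology: (((Microura,Ornithis),Neoyx),Bryoyx).
Ornithis and Microura form a cherry on this tree, so they are sister taxa.

Microura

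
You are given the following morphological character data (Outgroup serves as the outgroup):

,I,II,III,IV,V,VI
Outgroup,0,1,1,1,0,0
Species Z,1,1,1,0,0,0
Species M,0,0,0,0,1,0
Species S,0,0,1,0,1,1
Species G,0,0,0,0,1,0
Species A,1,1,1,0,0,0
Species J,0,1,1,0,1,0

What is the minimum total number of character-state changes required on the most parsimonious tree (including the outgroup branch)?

6

Character polarity is set by the outgroup: the derived state is whichever differs from the outgroup's state, so for II, III, IV the derived state is '0', and for the remaining characters it is '1'.
Only Species A and Species Z show the derived state '1' for I, supporting them as a clade.
Only Species G, Species M, and Species S show the derived state '0' for II, supporting them as a clade.
III: derived state '0' in Species G and Species M only — synapomorphy for {Species G, Species M}.
IV (derived state '0') is shared by all ingroup taxa — unites the whole ingroup.
V (derived state '1') is shared by Species G, Species J, Species M, and Species S — a synapomorphy uniting that clade.
VI (derived state '1') is unique to Species S (autapomorphy; uninformative for grouping).
Most parsimonious ingroup topology: ((Species Z,Species A),(((Species M,Species G),Species S),Species J)).
Changes per character on this tree: I: 1; II: 1; III: 1; IV: 1; V: 1; VI: 1.
Total = 6.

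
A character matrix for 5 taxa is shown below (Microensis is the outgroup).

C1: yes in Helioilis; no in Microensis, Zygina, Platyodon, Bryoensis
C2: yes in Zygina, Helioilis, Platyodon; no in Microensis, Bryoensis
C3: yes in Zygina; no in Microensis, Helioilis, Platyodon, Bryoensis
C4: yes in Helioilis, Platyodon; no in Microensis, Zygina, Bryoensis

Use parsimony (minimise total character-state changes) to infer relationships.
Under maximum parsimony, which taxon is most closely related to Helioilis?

Platyodon

The outgroup has state 'no' for every character, so 'yes' is the derived state throughout.
C1: derived state 'yes' in Helioilis only — an autapomorphy, so it tells us nothing about relationships among taxa.
C2 (derived state 'yes') is shared by Helioilis, Platyodon, and Zygina — a synapomorphy uniting that clade.
C3: derived state 'yes' in Zygina only — an autapomorphy, so it tells us nothing about relationships among taxa.
Only Helioilis and Platyodon show the derived state 'yes' for C4, supporting them as a clade.
Most parsimonious ingroup topology: ((Zygina,(Helioilis,Platyodon)),Bryoensis).
Helioilis and Platyodon form a cherry on this tree, so they are sister taxa.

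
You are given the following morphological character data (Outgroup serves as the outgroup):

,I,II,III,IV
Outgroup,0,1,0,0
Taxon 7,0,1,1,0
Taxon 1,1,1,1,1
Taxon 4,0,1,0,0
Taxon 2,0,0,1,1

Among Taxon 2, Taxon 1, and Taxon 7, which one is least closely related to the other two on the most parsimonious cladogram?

Character polarity is set by the outgroup: the derived state is whichever differs from the outgroup's state, so for II the derived state is '0', and for the remaining characters it is '1'.
I (derived state '1') is unique to Taxon 1 (autapomorphy; uninformative for grouping).
II: derived state '0' in Taxon 2 only — an autapomorphy, so it tells us nothing about relationships among taxa.
III: derived state '1' in Taxon 1, Taxon 2, and Taxon 7 only — synapomorphy for {Taxon 1, Taxon 2, Taxon 7}.
IV (derived state '1') is shared by Taxon 1 and Taxon 2 — a synapomorphy uniting that clade.
Most parsimonious ingroup topology: ((Taxon 7,(Taxon 1,Taxon 2)),Taxon 4).
Taxon 2 and Taxon 1 share a more recent common ancestor with each other than either does with Taxon 7, so Taxon 7 is the least closely related of the three.

Taxon 7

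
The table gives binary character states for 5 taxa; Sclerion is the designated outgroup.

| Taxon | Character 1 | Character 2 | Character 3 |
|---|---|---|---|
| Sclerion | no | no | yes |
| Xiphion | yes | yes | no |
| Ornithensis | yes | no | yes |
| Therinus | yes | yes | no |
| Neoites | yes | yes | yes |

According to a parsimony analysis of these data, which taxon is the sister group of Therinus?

Character polarity is set by the outgroup: the derived state is whichever differs from the outgroup's state, so for Character 3 the derived state is 'no', and for the remaining characters it is 'yes'.
All ingroup taxa share the derived state 'yes' for Character 1; it defines the ingroup but does not resolve relationships within it.
Only Neoites, Therinus, and Xiphion show the derived state 'yes' for Character 2, supporting them as a clade.
Character 3 (derived state 'no') is shared by Therinus and Xiphion — a synapomorphy uniting that clade.
Most parsimonious ingroup topology: (((Xiphion,Therinus),Neoites),Ornithensis).
Therinus and Xiphion form a cherry on this tree, so they are sister taxa.

Xiphion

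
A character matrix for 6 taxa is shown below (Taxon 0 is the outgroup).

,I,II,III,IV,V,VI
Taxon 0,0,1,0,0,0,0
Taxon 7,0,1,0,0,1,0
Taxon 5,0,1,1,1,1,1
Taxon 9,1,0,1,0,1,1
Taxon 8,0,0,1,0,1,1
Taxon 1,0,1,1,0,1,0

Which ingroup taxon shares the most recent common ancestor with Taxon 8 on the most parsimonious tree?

Character polarity is set by the outgroup: the derived state is whichever differs from the outgroup's state, so for II the derived state is '0', and for the remaining characters it is '1'.
I (derived state '1') is unique to Taxon 9 (autapomorphy; uninformative for grouping).
II: derived state '0' in Taxon 8 and Taxon 9 only — synapomorphy for {Taxon 8, Taxon 9}.
Only Taxon 1, Taxon 5, Taxon 8, and Taxon 9 show the derived state '1' for III, supporting them as a clade.
IV (derived state '1') is unique to Taxon 5 (autapomorphy; uninformative for grouping).
All ingroup taxa share the derived state '1' for V; it defines the ingroup but does not resolve relationships within it.
Only Taxon 5, Taxon 8, and Taxon 9 show the derived state '1' for VI, supporting them as a clade.
Most parsimonious ingroup topology: (Taxon 7,((Taxon 5,(Taxon 9,Taxon 8)),Taxon 1)).
Taxon 8 and Taxon 9 form a cherry on this tree, so they are sister taxa.

Taxon 9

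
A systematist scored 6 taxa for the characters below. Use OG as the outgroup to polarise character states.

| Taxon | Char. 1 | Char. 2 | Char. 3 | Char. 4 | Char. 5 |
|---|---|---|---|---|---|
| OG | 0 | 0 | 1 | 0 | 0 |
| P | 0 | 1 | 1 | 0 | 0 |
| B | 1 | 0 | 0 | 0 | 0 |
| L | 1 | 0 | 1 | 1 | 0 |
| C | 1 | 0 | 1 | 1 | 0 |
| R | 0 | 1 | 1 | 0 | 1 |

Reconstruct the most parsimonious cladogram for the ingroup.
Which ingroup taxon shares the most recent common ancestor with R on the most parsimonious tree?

Character polarity is set by the outgroup: the derived state is whichever differs from the outgroup's state, so for Char. 3 the derived state is '0', and for the remaining characters it is '1'.
Only B, C, and L show the derived state '1' for Char. 1, supporting them as a clade.
Char. 2: derived state '1' in P and R only — synapomorphy for {P, R}.
Char. 3 (derived state '0') is unique to B (autapomorphy; uninformative for grouping).
Char. 4 (derived state '1') is shared by C and L — a synapomorphy uniting that clade.
Char. 5 (derived state '1') is unique to R (autapomorphy; uninformative for grouping).
Most parsimonious ingroup topology: ((P,R),(B,(L,C))).
R and P form a cherry on this tree, so they are sister taxa.

P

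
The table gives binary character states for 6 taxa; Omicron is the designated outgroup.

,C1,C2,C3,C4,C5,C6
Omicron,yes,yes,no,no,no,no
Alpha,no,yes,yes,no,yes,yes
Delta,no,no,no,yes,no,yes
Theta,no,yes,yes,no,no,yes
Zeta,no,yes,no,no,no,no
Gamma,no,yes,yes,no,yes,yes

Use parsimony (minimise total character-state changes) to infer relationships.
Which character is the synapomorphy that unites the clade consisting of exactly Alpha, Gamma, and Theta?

Character polarity is set by the outgroup: the derived state is whichever differs from the outgroup's state, so for C1, C2 the derived state is 'no', and for the remaining characters it is 'yes'.
C1 (derived state 'no') is shared by all ingroup taxa — unites the whole ingroup.
C2 (derived state 'no') is unique to Delta (autapomorphy; uninformative for grouping).
C3 (derived state 'yes') is shared by Alpha, Gamma, and Theta — a synapomorphy uniting that clade.
C4 (derived state 'yes') is unique to Delta (autapomorphy; uninformative for grouping).
Only Alpha and Gamma show the derived state 'yes' for C5, supporting them as a clade.
C6 (derived state 'yes') is shared by Alpha, Delta, Gamma, and Theta — a synapomorphy uniting that clade.
Most parsimonious ingroup topology: ((((Alpha,Gamma),Theta),Delta),Zeta).
The clade {Alpha, Gamma, Theta} is supported by C3: its derived state 'yes' occurs in exactly those taxa and in no other taxon (including the outgroup).

C3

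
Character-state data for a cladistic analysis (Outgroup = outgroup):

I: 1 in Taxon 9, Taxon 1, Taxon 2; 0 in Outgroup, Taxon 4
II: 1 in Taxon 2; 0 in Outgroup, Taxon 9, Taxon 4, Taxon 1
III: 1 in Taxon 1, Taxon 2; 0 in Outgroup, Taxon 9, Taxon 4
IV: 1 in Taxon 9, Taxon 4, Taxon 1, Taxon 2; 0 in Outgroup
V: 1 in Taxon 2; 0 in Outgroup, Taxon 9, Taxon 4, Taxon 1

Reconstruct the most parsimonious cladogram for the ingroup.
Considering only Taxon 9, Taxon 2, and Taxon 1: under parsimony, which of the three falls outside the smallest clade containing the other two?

The outgroup has state '0' for every character, so '1' is the derived state throughout.
I (derived state '1') is shared by Taxon 1, Taxon 2, and Taxon 9 — a synapomorphy uniting that clade.
II (derived state '1') is unique to Taxon 2 (autapomorphy; uninformative for grouping).
Only Taxon 1 and Taxon 2 show the derived state '1' for III, supporting them as a clade.
IV (derived state '1') is shared by all ingroup taxa — unites the whole ingroup.
V: derived state '1' in Taxon 2 only — an autapomorphy, so it tells us nothing about relationships among taxa.
Most parsimonious ingroup topology: ((Taxon 9,(Taxon 2,Taxon 1)),Taxon 4).
Taxon 1 and Taxon 2 share a more recent common ancestor with each other than either does with Taxon 9, so Taxon 9 is the least closely related of the three.

Taxon 9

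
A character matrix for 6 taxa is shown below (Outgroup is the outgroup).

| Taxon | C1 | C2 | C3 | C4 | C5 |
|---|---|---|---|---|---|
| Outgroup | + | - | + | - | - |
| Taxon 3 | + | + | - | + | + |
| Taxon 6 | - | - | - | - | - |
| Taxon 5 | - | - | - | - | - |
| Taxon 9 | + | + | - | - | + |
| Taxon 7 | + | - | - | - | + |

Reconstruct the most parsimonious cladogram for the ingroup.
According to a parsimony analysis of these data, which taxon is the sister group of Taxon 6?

Character polarity is set by the outgroup: the derived state is whichever differs from the outgroup's state, so for C1, C3 the derived state is '-', and for the remaining characters it is '+'.
C1 (derived state '-') is shared by Taxon 5 and Taxon 6 — a synapomorphy uniting that clade.
C2 (derived state '+') is shared by Taxon 3 and Taxon 9 — a synapomorphy uniting that clade.
C3 (derived state '-') is shared by all ingroup taxa — unites the whole ingroup.
C4 (derived state '+') is unique to Taxon 3 (autapomorphy; uninformative for grouping).
C5 (derived state '+') is shared by Taxon 3, Taxon 7, and Taxon 9 — a synapomorphy uniting that clade.
Most parsimonious ingroup topology: (((Taxon 3,Taxon 9),Taxon 7),(Taxon 6,Taxon 5)).
Taxon 6 and Taxon 5 form a cherry on this tree, so they are sister taxa.

Taxon 5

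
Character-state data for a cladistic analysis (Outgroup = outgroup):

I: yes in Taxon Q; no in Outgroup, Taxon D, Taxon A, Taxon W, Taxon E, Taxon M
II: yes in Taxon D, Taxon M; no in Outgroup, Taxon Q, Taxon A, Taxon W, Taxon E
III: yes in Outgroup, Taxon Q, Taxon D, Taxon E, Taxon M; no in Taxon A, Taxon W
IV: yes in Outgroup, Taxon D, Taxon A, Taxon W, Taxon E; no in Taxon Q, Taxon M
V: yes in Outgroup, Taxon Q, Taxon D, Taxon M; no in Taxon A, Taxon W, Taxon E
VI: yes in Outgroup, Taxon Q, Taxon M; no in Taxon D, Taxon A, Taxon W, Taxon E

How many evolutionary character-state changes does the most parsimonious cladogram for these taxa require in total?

7

Character polarity is set by the outgroup: the derived state is whichever differs from the outgroup's state, so for III, IV, V, VI the derived state is 'no', and for the remaining characters it is 'yes'.
I: derived state 'yes' in Taxon Q only — an autapomorphy, so it tells us nothing about relationships among taxa.
II groups Taxon D and Taxon M, which is incompatible with the clades supported by the remaining characters; treating it as convergent (homoplasy) costs fewer steps than any alternative tree.
Only Taxon A and Taxon W show the derived state 'no' for III, supporting them as a clade.
IV: derived state 'no' in Taxon M and Taxon Q only — synapomorphy for {Taxon M, Taxon Q}.
V: derived state 'no' in Taxon A, Taxon E, and Taxon W only — synapomorphy for {Taxon A, Taxon E, Taxon W}.
VI (derived state 'no') is shared by Taxon A, Taxon D, Taxon E, and Taxon W — a synapomorphy uniting that clade.
Most parsimonious ingroup topology: ((Taxon Q,Taxon M),(Taxon D,((Taxon A,Taxon W),Taxon E))).
Changes per character on this tree: I: 1; II: 2; III: 1; IV: 1; V: 1; VI: 1.
Total = 7.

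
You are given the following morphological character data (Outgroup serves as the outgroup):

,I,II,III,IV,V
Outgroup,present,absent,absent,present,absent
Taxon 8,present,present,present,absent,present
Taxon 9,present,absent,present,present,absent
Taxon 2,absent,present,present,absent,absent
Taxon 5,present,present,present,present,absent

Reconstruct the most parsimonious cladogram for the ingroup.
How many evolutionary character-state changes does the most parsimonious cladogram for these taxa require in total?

5

Character polarity is set by the outgroup: the derived state is whichever differs from the outgroup's state, so for I, IV the derived state is 'absent', and for the remaining characters it is 'present'.
I: derived state 'absent' in Taxon 2 only — an autapomorphy, so it tells us nothing about relationships among taxa.
Only Taxon 2, Taxon 5, and Taxon 8 show the derived state 'present' for II, supporting them as a clade.
All ingroup taxa share the derived state 'present' for III; it defines the ingroup but does not resolve relationships within it.
Only Taxon 2 and Taxon 8 show the derived state 'absent' for IV, supporting them as a clade.
V: derived state 'present' in Taxon 8 only — an autapomorphy, so it tells us nothing about relationships among taxa.
Most parsimonious ingroup topology: (((Taxon 8,Taxon 2),Taxon 5),Taxon 9).
Changes per character on this tree: I: 1; II: 1; III: 1; IV: 1; V: 1.
Total = 5.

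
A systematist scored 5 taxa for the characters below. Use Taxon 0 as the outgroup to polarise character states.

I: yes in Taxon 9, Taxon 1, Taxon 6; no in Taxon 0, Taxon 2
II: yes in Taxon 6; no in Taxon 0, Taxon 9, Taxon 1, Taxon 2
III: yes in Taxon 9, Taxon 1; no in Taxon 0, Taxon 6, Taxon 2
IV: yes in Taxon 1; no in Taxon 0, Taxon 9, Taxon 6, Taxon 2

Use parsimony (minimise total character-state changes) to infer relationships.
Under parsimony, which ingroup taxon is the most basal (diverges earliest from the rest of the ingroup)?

Taxon 2

The outgroup has state 'no' for every character, so 'yes' is the derived state throughout.
I: derived state 'yes' in Taxon 1, Taxon 6, and Taxon 9 only — synapomorphy for {Taxon 1, Taxon 6, Taxon 9}.
II: derived state 'yes' in Taxon 6 only — an autapomorphy, so it tells us nothing about relationships among taxa.
Only Taxon 1 and Taxon 9 show the derived state 'yes' for III, supporting them as a clade.
IV: derived state 'yes' in Taxon 1 only — an autapomorphy, so it tells us nothing about relationships among taxa.
Most parsimonious ingroup topology: (((Taxon 9,Taxon 1),Taxon 6),Taxon 2).
Taxon 2 is sister to the clade containing all other ingroup taxa, so it is the earliest-diverging (most basal) ingroup lineage.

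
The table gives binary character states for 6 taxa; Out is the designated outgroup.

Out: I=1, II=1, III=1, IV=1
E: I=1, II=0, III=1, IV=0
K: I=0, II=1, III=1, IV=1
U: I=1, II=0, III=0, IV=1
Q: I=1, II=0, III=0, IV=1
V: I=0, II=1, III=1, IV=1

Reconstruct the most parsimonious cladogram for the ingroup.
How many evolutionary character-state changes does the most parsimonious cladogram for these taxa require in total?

4

The outgroup has state '1' for every character, so '0' is the derived state throughout.
I (derived state '0') is shared by K and V — a synapomorphy uniting that clade.
Only E, Q, and U show the derived state '0' for II, supporting them as a clade.
Only Q and U show the derived state '0' for III, supporting them as a clade.
IV: derived state '0' in E only — an autapomorphy, so it tells us nothing about relationships among taxa.
Most parsimonious ingroup topology: ((E,(U,Q)),(K,V)).
Changes per character on this tree: I: 1; II: 1; III: 1; IV: 1.
Total = 4.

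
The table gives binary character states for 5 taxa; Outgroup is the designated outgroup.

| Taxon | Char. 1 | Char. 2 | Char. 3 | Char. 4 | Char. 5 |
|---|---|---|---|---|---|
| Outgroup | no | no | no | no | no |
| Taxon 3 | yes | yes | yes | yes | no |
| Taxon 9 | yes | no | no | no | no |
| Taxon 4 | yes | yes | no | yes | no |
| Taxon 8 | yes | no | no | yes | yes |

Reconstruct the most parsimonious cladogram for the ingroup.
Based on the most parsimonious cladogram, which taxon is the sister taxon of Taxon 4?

The outgroup has state 'no' for every character, so 'yes' is the derived state throughout.
All ingroup taxa share the derived state 'yes' for Char. 1; it defines the ingroup but does not resolve relationships within it.
Char. 2 (derived state 'yes') is shared by Taxon 3 and Taxon 4 — a synapomorphy uniting that clade.
Char. 3: derived state 'yes' in Taxon 3 only — an autapomorphy, so it tells us nothing about relationships among taxa.
Only Taxon 3, Taxon 4, and Taxon 8 show the derived state 'yes' for Char. 4, supporting them as a clade.
Char. 5 (derived state 'yes') is unique to Taxon 8 (autapomorphy; uninformative for grouping).
Most parsimonious ingroup topology: (((Taxon 3,Taxon 4),Taxon 8),Taxon 9).
Taxon 4 and Taxon 3 form a cherry on this tree, so they are sister taxa.

Taxon 3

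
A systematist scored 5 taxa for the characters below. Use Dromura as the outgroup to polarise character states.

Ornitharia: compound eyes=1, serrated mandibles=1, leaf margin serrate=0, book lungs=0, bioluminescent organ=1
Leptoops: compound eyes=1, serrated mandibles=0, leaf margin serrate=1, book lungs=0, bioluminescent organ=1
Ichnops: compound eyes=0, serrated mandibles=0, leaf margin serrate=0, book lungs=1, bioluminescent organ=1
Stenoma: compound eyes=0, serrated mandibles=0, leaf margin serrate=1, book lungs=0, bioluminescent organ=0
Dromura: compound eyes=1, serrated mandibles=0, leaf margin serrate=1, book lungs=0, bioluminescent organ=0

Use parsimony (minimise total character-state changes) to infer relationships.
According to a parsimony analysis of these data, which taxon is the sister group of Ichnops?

Ornitharia

Character polarity is set by the outgroup: the derived state is whichever differs from the outgroup's state, so for compound eyes, leaf margin serrate the derived state is '0', and for the remaining characters it is '1'.
compound eyes (state '0') occurs in Ichnops and Stenoma but conflicts with the nesting implied by the other characters — most parsimoniously interpreted as homoplasy.
serrated mandibles: derived state '1' in Ornitharia only — an autapomorphy, so it tells us nothing about relationships among taxa.
Only Ichnops and Ornitharia show the derived state '0' for leaf margin serrate, supporting them as a clade.
book lungs (derived state '1') is unique to Ichnops (autapomorphy; uninformative for grouping).
bioluminescent organ (derived state '1') is shared by Ichnops, Leptoops, and Ornitharia — a synapomorphy uniting that clade.
Most parsimonious ingroup topology: (((Ornitharia,Ichnops),Leptoops),Stenoma).
Ichnops and Ornitharia form a cherry on this tree, so they are sister taxa.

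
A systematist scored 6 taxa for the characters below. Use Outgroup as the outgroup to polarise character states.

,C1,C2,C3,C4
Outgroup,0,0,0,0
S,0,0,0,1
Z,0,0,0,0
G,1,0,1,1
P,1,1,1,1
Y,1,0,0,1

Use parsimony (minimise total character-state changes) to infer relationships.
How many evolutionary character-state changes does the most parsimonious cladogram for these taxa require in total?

The outgroup has state '0' for every character, so '1' is the derived state throughout.
C1 (derived state '1') is shared by G, P, and Y — a synapomorphy uniting that clade.
C2 (derived state '1') is unique to P (autapomorphy; uninformative for grouping).
Only G and P show the derived state '1' for C3, supporting them as a clade.
Only G, P, S, and Y show the derived state '1' for C4, supporting them as a clade.
Most parsimonious ingroup topology: ((S,((G,P),Y)),Z).
Changes per character on this tree: C1: 1; C2: 1; C3: 1; C4: 1.
Total = 4.

4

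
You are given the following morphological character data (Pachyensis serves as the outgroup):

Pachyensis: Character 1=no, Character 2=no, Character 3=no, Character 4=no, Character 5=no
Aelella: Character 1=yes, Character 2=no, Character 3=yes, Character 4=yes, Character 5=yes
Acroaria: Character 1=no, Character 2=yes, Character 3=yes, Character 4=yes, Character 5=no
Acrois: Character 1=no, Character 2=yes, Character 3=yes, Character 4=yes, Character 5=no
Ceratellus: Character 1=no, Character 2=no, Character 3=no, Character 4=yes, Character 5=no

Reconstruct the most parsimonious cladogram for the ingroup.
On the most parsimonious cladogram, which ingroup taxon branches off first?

Ceratellus

The outgroup has state 'no' for every character, so 'yes' is the derived state throughout.
Character 1 (derived state 'yes') is unique to Aelella (autapomorphy; uninformative for grouping).
Only Acroaria and Acrois show the derived state 'yes' for Character 2, supporting them as a clade.
Only Acroaria, Acrois, and Aelella show the derived state 'yes' for Character 3, supporting them as a clade.
Character 4 (derived state 'yes') is shared by all ingroup taxa — unites the whole ingroup.
Character 5: derived state 'yes' in Aelella only — an autapomorphy, so it tells us nothing about relationships among taxa.
Most parsimonious ingroup topology: (((Acrois,Acroaria),Aelella),Ceratellus).
Ceratellus is sister to the clade containing all other ingroup taxa, so it is the earliest-diverging (most basal) ingroup lineage.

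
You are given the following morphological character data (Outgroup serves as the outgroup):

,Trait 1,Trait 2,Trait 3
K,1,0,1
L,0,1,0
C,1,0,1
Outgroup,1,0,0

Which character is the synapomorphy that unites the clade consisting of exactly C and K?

Trait 3

Character polarity is set by the outgroup: the derived state is whichever differs from the outgroup's state, so for Trait 1 the derived state is '0', and for the remaining characters it is '1'.
Trait 1: derived state '0' in L only — an autapomorphy, so it tells us nothing about relationships among taxa.
Trait 2: derived state '1' in L only — an autapomorphy, so it tells us nothing about relationships among taxa.
Trait 3: derived state '1' in C and K only — synapomorphy for {C, K}.
Most parsimonious ingroup topology: (L,(C,K)).
The clade {C, K} is supported by Trait 3: its derived state '1' occurs in exactly those taxa and in no other taxon (including the outgroup).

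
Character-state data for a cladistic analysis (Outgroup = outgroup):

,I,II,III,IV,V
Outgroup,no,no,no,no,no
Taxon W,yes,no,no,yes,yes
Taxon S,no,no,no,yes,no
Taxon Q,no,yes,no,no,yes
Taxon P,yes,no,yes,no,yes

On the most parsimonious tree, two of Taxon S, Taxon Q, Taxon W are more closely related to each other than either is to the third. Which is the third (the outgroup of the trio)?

The outgroup has state 'no' for every character, so 'yes' is the derived state throughout.
I: derived state 'yes' in Taxon P and Taxon W only — synapomorphy for {Taxon P, Taxon W}.
II (derived state 'yes') is unique to Taxon Q (autapomorphy; uninformative for grouping).
III: derived state 'yes' in Taxon P only — an autapomorphy, so it tells us nothing about relationships among taxa.
IV groups Taxon S and Taxon W, which is incompatible with the clades supported by the remaining characters; treating it as convergent (homoplasy) costs fewer steps than any alternative tree.
V (derived state 'yes') is shared by Taxon P, Taxon Q, and Taxon W — a synapomorphy uniting that clade.
Most parsimonious ingroup topology: (((Taxon W,Taxon P),Taxon Q),Taxon S).
Taxon W and Taxon Q share a more recent common ancestor with each other than either does with Taxon S, so Taxon S is the least closely related of the three.

Taxon S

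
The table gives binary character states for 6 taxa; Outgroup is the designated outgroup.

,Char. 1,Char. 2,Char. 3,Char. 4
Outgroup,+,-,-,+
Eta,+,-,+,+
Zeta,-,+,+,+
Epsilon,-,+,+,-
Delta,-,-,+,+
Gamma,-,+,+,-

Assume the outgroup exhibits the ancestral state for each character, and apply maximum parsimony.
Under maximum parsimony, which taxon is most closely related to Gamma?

Character polarity is set by the outgroup: the derived state is whichever differs from the outgroup's state, so for Char. 1, Char. 4 the derived state is '-', and for the remaining characters it is '+'.
Char. 1: derived state '-' in Delta, Epsilon, Gamma, and Zeta only — synapomorphy for {Delta, Epsilon, Gamma, Zeta}.
Char. 2 (derived state '+') is shared by Epsilon, Gamma, and Zeta — a synapomorphy uniting that clade.
Char. 3 (derived state '+') is shared by all ingroup taxa — unites the whole ingroup.
Only Epsilon and Gamma show the derived state '-' for Char. 4, supporting them as a clade.
Most parsimonious ingroup topology: (Eta,((Zeta,(Epsilon,Gamma)),Delta)).
Gamma and Epsilon form a cherry on this tree, so they are sister taxa.

Epsilon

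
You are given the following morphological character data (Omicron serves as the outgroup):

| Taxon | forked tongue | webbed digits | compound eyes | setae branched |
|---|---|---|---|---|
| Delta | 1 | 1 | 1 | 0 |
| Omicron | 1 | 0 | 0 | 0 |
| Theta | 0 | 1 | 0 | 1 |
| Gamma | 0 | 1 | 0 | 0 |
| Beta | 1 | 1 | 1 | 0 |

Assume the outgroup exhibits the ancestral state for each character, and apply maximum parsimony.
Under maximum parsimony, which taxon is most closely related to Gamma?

Theta

Character polarity is set by the outgroup: the derived state is whichever differs from the outgroup's state, so for forked tongue the derived state is '0', and for the remaining characters it is '1'.
Only Gamma and Theta show the derived state '0' for forked tongue, supporting them as a clade.
webbed digits (derived state '1') is shared by all ingroup taxa — unites the whole ingroup.
compound eyes (derived state '1') is shared by Beta and Delta — a synapomorphy uniting that clade.
setae branched (derived state '1') is unique to Theta (autapomorphy; uninformative for grouping).
Most parsimonious ingroup topology: ((Beta,Delta),(Gamma,Theta)).
Gamma and Theta form a cherry on this tree, so they are sister taxa.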